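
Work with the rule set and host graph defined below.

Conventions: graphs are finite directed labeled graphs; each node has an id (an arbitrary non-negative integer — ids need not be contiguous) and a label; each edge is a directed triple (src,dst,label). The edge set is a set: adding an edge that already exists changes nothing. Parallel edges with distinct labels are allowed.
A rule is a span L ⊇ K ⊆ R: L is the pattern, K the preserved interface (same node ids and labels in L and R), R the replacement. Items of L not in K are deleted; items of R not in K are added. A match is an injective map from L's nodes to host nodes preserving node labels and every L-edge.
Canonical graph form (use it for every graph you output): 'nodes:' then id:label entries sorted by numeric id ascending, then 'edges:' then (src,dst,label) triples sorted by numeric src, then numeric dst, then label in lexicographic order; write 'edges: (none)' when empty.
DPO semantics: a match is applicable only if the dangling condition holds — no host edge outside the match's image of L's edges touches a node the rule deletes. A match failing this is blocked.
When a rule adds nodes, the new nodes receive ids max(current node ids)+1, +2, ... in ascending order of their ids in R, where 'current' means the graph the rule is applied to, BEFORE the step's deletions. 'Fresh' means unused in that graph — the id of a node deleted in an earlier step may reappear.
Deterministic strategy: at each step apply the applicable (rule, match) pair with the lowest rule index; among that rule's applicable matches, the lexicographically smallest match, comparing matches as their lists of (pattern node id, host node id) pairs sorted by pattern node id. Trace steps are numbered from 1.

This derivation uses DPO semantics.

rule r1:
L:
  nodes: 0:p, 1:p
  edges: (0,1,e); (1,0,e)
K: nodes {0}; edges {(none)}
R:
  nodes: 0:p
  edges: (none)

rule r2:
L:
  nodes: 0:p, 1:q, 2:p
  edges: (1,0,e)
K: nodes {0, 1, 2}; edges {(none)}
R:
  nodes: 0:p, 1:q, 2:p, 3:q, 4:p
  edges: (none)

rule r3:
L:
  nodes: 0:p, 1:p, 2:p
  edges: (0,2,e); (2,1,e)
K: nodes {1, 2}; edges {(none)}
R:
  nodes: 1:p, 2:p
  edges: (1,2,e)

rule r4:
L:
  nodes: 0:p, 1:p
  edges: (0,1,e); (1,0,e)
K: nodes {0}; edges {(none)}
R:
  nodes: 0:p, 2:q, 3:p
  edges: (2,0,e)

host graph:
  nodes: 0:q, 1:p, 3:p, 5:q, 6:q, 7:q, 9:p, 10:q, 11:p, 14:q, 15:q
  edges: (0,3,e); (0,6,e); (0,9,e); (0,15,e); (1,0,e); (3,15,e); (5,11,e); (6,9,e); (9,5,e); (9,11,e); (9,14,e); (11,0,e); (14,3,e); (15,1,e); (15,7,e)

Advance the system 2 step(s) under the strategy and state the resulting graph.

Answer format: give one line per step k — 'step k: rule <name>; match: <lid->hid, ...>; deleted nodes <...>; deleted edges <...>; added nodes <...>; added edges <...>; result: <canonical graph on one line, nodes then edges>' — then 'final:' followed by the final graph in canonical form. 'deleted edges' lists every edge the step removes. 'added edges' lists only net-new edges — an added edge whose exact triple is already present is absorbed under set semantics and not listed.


step 1: rule r2; match: 0->1, 1->15, 2->3; deleted nodes (none); deleted edges (15,1,e); added nodes 16, 17; added edges (none); result: nodes: 0:q, 1:p, 3:p, 5:q, 6:q, 7:q, 9:p, 10:q, 11:p, 14:q, 15:q, 16:q, 17:p edges: (0,3,e); (0,6,e); (0,9,e); (0,15,e); (1,0,e); (3,15,e); (5,11,e); (6,9,e); (9,5,e); (9,11,e); (9,14,e); (11,0,e); (14,3,e); (15,7,e)
step 2: rule r2; match: 0->3, 1->0, 2->1; deleted nodes (none); deleted edges (0,3,e); added nodes 18, 19; added edges (none); result: nodes: 0:q, 1:p, 3:p, 5:q, 6:q, 7:q, 9:p, 10:q, 11:p, 14:q, 15:q, 16:q, 17:p, 18:q, 19:p edges: (0,6,e); (0,9,e); (0,15,e); (1,0,e); (3,15,e); (5,11,e); (6,9,e); (9,5,e); (9,11,e); (9,14,e); (11,0,e); (14,3,e); (15,7,e)
final:
nodes: 0:q, 1:p, 3:p, 5:q, 6:q, 7:q, 9:p, 10:q, 11:p, 14:q, 15:q, 16:q, 17:p, 18:q, 19:p
edges: (0,6,e); (0,9,e); (0,15,e); (1,0,e); (3,15,e); (5,11,e); (6,9,e); (9,5,e); (9,11,e); (9,14,e); (11,0,e); (14,3,e); (15,7,e)


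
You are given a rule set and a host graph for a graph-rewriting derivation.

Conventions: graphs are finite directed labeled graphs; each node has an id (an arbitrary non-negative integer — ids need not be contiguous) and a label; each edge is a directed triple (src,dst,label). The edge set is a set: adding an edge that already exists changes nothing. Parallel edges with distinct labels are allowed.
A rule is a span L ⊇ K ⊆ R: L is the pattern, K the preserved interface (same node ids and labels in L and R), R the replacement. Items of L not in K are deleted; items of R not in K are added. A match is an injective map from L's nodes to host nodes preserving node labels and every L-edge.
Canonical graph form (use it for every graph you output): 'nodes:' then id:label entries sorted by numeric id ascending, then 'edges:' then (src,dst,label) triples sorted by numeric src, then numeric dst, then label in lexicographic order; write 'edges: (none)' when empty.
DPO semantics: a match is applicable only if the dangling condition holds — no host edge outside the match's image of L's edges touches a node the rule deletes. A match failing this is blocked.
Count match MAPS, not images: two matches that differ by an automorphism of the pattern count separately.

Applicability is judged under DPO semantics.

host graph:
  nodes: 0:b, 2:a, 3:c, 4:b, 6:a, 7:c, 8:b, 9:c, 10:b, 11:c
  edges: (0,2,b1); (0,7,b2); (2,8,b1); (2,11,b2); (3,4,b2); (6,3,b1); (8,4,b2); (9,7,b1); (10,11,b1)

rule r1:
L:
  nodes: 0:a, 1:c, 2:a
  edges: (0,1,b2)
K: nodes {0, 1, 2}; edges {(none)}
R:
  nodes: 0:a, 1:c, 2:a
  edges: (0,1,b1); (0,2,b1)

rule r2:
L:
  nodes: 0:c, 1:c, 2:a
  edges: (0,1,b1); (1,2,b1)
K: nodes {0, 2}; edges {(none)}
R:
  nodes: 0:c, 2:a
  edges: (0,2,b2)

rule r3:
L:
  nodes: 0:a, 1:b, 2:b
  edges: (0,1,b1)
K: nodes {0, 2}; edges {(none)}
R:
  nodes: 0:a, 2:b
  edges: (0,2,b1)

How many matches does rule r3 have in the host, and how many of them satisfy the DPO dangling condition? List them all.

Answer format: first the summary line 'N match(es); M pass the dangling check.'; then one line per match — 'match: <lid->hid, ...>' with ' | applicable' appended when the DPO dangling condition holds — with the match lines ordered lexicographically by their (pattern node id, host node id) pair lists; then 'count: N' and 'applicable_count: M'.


3 match(es); 0 pass the dangling check.
match: 0->2, 1->8, 2->0
match: 0->2, 1->8, 2->4
match: 0->2, 1->8, 2->10
count: 3
applicable_count: 0


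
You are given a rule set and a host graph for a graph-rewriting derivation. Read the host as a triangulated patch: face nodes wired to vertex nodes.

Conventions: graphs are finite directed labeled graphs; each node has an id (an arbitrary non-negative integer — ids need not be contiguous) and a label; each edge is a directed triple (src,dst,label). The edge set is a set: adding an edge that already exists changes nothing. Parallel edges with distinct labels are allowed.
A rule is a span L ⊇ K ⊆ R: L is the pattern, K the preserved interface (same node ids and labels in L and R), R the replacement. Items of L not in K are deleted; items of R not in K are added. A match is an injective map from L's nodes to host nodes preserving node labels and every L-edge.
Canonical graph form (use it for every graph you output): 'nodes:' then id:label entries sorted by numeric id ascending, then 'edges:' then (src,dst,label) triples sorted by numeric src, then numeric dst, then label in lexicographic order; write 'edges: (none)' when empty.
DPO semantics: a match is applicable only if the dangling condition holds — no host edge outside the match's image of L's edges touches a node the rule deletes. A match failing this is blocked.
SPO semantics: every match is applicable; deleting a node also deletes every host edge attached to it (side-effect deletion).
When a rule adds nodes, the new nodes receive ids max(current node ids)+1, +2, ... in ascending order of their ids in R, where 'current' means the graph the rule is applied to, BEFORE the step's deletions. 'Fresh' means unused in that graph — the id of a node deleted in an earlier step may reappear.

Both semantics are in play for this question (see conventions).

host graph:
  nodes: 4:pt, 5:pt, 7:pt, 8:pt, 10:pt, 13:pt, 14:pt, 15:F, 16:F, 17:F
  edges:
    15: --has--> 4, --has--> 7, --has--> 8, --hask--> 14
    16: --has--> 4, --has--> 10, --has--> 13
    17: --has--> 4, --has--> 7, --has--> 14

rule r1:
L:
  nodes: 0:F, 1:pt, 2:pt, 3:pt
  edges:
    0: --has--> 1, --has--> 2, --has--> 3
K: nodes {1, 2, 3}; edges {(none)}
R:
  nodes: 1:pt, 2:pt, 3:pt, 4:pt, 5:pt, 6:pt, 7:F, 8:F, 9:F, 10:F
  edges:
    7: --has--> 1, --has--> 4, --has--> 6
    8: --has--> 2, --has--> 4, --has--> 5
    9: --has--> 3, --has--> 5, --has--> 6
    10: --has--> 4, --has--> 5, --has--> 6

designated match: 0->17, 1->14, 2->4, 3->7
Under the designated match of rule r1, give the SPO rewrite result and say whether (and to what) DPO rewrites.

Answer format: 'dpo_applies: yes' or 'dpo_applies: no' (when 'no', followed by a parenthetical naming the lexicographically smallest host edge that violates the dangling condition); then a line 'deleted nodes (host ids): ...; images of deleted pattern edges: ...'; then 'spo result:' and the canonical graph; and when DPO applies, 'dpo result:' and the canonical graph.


dpo_applies: yes
deleted nodes (host ids): 17; images of deleted pattern edges: (17,4,has); (17,7,has); (17,14,has)
spo result:
nodes: 4:pt, 5:pt, 7:pt, 8:pt, 10:pt, 13:pt, 14:pt, 15:F, 16:F, 18:pt, 19:pt, 20:pt, 21:F, 22:F, 23:F, 24:F
edges: (15,4,has); (15,7,has); (15,8,has); (15,14,hask); (16,4,has); (16,10,has); (16,13,has); (21,14,has); (21,18,has); (21,20,has); (22,4,has); (22,18,has); (22,19,has); (23,7,has); (23,19,has); (23,20,has); (24,18,has); (24,19,has); (24,20,has)
dpo result:
nodes: 4:pt, 5:pt, 7:pt, 8:pt, 10:pt, 13:pt, 14:pt, 15:F, 16:F, 18:pt, 19:pt, 20:pt, 21:F, 22:F, 23:F, 24:F
edges: (15,4,has); (15,7,has); (15,8,has); (15,14,hask); (16,4,has); (16,10,has); (16,13,has); (21,14,has); (21,18,has); (21,20,has); (22,4,has); (22,18,has); (22,19,has); (23,7,has); (23,19,has); (23,20,has); (24,18,has); (24,19,has); (24,20,has)


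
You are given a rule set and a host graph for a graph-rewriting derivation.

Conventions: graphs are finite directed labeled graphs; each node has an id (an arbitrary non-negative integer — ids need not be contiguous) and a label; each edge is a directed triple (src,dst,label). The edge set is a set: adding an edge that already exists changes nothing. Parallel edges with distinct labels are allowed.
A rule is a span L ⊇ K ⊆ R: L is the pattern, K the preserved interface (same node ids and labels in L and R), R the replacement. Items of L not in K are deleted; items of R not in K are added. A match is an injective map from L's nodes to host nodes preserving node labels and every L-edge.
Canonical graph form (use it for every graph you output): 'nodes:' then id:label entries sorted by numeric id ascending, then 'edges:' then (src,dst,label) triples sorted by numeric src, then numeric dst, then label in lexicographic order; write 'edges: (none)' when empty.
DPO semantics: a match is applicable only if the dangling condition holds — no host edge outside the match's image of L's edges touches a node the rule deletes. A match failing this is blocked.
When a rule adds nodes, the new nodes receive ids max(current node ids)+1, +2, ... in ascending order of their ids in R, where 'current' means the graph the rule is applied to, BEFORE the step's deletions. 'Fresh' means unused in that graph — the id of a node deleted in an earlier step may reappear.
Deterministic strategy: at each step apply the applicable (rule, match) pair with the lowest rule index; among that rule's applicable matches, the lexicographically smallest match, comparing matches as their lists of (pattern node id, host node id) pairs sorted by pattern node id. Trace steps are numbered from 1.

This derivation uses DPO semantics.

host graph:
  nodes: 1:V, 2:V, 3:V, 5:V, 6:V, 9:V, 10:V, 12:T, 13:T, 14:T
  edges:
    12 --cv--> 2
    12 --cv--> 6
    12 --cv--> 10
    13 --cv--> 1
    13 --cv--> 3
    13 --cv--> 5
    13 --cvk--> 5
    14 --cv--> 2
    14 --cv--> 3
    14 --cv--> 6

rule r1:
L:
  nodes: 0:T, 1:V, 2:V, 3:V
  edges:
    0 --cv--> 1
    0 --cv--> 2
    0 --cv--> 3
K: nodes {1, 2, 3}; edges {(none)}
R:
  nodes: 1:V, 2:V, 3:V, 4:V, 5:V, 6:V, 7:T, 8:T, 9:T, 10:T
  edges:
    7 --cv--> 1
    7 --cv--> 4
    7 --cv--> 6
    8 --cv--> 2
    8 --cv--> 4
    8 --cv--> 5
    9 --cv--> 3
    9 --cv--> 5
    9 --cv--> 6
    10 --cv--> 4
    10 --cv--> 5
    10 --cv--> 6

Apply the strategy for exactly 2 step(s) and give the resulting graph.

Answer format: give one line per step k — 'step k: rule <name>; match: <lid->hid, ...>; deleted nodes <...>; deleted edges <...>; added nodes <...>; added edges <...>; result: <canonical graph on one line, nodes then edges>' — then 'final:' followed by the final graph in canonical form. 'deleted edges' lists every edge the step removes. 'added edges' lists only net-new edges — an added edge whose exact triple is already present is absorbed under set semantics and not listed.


step 1: rule r1; match: 0->12, 1->2, 2->6, 3->10; deleted nodes 12; deleted edges (12,2,cv); (12,6,cv); (12,10,cv); added nodes 15, 16, 17, 18, 19, 20, 21; added edges (18,2,cv); (18,15,cv); (18,17,cv); (19,6,cv); (19,15,cv); (19,16,cv); (20,10,cv); (20,16,cv); (20,17,cv); (21,15,cv); (21,16,cv); (21,17,cv); result: nodes: 1:V, 2:V, 3:V, 5:V, 6:V, 9:V, 10:V, 13:T, 14:T, 15:V, 16:V, 17:V, 18:T, 19:T, 20:T, 21:T edges: (13,1,cv); (13,3,cv); (13,5,cv); (13,5,cvk); (14,2,cv); (14,3,cv); (14,6,cv); (18,2,cv); (18,15,cv); (18,17,cv); (19,6,cv); (19,15,cv); (19,16,cv); (20,10,cv); (20,16,cv); (20,17,cv); (21,15,cv); (21,16,cv); (21,17,cv)
step 2: rule r1; match: 0->14, 1->2, 2->3, 3->6; deleted nodes 14; deleted edges (14,2,cv); (14,3,cv); (14,6,cv); added nodes 22, 23, 24, 25, 26, 27, 28; added edges (25,2,cv); (25,22,cv); (25,24,cv); (26,3,cv); (26,22,cv); (26,23,cv); (27,6,cv); (27,23,cv); (27,24,cv); (28,22,cv); (28,23,cv); (28,24,cv); result: nodes: 1:V, 2:V, 3:V, 5:V, 6:V, 9:V, 10:V, 13:T, 15:V, 16:V, 17:V, 18:T, 19:T, 20:T, 21:T, 22:V, 23:V, 24:V, 25:T, 26:T, 27:T, 28:T edges: (13,1,cv); (13,3,cv); (13,5,cv); (13,5,cvk); (18,2,cv); (18,15,cv); (18,17,cv); (19,6,cv); (19,15,cv); (19,16,cv); (20,10,cv); (20,16,cv); (20,17,cv); (21,15,cv); (21,16,cv); (21,17,cv); (25,2,cv); (25,22,cv); (25,24,cv); (26,3,cv); (26,22,cv); (26,23,cv); (27,6,cv); (27,23,cv); (27,24,cv); (28,22,cv); (28,23,cv); (28,24,cv)
final:
nodes: 1:V, 2:V, 3:V, 5:V, 6:V, 9:V, 10:V, 13:T, 15:V, 16:V, 17:V, 18:T, 19:T, 20:T, 21:T, 22:V, 23:V, 24:V, 25:T, 26:T, 27:T, 28:T
edges: (13,1,cv); (13,3,cv); (13,5,cv); (13,5,cvk); (18,2,cv); (18,15,cv); (18,17,cv); (19,6,cv); (19,15,cv); (19,16,cv); (20,10,cv); (20,16,cv); (20,17,cv); (21,15,cv); (21,16,cv); (21,17,cv); (25,2,cv); (25,22,cv); (25,24,cv); (26,3,cv); (26,22,cv); (26,23,cv); (27,6,cv); (27,23,cv); (27,24,cv); (28,22,cv); (28,23,cv); (28,24,cv)


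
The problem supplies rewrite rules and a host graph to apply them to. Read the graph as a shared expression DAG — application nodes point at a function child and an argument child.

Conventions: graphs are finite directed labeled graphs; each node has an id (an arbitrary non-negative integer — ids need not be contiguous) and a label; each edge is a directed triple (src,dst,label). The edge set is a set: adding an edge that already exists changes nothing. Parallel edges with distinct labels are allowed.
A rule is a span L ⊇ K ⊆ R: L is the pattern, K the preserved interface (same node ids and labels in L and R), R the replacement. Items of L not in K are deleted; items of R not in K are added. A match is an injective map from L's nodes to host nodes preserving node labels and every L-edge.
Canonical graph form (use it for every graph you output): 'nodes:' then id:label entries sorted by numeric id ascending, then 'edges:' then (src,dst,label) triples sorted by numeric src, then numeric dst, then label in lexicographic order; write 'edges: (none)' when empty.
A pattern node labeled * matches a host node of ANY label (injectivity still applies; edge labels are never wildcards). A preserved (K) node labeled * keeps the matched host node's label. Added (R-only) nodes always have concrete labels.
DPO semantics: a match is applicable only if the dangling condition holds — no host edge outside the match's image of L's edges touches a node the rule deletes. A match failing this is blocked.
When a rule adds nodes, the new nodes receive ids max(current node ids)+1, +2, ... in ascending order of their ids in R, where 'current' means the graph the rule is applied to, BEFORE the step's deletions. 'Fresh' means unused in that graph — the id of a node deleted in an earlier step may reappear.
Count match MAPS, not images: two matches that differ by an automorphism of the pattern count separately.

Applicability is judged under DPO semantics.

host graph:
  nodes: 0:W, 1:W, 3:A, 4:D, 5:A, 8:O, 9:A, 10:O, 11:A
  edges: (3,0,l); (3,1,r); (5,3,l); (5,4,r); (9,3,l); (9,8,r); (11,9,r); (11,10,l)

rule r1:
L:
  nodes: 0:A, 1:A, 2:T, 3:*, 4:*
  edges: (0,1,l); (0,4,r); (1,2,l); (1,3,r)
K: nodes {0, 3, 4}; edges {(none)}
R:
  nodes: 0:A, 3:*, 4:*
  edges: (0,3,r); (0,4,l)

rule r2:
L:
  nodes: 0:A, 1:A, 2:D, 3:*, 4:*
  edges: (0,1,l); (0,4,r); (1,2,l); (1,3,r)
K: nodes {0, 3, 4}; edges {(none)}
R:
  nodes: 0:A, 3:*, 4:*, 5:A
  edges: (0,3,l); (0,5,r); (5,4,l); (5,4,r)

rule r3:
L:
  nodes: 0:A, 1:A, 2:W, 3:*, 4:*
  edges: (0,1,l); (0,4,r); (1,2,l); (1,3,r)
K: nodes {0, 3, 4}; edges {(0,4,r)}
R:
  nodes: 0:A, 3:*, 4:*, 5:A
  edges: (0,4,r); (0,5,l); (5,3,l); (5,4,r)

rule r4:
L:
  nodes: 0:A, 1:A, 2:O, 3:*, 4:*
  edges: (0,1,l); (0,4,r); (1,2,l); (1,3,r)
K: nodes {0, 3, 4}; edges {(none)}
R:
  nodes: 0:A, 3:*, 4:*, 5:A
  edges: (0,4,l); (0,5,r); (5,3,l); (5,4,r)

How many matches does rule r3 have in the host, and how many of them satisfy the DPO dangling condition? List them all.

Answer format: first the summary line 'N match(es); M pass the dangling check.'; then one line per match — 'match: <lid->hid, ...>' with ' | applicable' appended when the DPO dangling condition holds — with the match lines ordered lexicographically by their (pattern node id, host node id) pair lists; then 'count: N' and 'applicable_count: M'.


2 match(es); 0 pass the dangling check.
match: 0->5, 1->3, 2->0, 3->1, 4->4
match: 0->9, 1->3, 2->0, 3->1, 4->8
count: 2
applicable_count: 0


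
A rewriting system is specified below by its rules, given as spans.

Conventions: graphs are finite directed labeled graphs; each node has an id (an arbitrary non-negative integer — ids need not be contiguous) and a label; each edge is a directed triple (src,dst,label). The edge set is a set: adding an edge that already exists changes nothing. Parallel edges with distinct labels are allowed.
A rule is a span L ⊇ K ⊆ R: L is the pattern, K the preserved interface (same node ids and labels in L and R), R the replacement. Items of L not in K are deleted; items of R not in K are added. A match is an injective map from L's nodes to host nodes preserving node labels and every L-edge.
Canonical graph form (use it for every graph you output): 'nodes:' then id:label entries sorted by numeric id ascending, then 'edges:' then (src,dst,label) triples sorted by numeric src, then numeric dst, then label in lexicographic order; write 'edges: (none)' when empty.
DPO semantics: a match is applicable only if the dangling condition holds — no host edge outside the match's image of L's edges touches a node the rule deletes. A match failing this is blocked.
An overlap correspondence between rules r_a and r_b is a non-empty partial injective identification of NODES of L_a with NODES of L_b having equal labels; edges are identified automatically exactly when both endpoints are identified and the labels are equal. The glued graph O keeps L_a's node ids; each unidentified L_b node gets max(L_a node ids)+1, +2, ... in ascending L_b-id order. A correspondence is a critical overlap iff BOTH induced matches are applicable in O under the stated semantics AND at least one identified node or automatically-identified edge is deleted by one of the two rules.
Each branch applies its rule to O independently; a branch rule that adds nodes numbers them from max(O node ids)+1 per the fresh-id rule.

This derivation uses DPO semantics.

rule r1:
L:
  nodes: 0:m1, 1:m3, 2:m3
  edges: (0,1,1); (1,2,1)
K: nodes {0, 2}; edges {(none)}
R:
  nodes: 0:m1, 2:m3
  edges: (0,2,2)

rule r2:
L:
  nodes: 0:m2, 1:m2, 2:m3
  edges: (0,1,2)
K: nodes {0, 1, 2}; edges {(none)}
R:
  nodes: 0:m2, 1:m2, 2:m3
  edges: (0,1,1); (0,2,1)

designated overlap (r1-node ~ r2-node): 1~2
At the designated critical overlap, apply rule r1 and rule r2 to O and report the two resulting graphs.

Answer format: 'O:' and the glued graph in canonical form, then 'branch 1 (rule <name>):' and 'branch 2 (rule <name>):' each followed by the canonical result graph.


O:
nodes: 0:m1, 1:m3, 2:m3, 3:m2, 4:m2
edges: (0,1,1); (1,2,1); (3,4,2)
branch 1 (rule r1):
nodes: 0:m1, 2:m3, 3:m2, 4:m2
edges: (0,2,2); (3,4,2)
branch 2 (rule r2):
nodes: 0:m1, 1:m3, 2:m3, 3:m2, 4:m2
edges: (0,1,1); (1,2,1); (3,1,1); (3,4,1)


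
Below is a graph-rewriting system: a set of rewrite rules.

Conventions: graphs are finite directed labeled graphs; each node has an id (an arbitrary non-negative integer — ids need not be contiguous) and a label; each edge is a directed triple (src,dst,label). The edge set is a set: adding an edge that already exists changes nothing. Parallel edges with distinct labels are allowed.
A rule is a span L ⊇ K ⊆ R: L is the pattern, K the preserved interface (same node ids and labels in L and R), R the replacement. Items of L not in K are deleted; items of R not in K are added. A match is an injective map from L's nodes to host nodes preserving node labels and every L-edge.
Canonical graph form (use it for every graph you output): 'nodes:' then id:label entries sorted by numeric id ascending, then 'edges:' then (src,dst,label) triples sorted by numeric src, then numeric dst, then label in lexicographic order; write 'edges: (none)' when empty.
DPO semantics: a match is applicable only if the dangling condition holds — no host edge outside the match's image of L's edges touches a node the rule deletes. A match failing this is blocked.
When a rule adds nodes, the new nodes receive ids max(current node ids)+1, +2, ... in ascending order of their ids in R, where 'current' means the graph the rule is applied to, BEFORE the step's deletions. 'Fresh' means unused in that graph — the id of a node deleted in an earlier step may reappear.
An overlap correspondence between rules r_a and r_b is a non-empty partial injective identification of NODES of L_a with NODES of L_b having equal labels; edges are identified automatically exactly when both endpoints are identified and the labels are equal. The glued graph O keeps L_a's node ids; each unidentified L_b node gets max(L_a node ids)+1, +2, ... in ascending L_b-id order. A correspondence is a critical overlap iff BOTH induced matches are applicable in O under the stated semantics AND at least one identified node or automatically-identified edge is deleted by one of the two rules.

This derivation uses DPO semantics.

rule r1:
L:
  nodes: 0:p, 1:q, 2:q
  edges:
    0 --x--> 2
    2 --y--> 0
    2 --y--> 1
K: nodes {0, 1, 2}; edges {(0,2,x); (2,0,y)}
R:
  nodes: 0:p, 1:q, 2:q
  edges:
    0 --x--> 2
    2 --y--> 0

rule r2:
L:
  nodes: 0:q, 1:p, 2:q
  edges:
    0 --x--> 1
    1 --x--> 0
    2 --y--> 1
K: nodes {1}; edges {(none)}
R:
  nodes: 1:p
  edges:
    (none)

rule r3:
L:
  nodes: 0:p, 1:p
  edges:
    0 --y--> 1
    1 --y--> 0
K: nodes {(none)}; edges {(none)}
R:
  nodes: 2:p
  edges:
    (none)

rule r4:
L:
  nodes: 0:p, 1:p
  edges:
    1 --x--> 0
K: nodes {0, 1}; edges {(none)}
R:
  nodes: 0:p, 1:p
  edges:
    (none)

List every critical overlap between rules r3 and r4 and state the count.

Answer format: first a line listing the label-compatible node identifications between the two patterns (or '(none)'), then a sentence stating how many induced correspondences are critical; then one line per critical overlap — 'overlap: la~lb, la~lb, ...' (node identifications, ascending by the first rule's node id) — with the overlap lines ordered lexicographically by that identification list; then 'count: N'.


label-compatible node identifications between L(r3) and L(r4): 0~0, 0~1, 1~0, 1~1
0 of the induced correspondences are critical overlaps of r3 and r4.
count: 0


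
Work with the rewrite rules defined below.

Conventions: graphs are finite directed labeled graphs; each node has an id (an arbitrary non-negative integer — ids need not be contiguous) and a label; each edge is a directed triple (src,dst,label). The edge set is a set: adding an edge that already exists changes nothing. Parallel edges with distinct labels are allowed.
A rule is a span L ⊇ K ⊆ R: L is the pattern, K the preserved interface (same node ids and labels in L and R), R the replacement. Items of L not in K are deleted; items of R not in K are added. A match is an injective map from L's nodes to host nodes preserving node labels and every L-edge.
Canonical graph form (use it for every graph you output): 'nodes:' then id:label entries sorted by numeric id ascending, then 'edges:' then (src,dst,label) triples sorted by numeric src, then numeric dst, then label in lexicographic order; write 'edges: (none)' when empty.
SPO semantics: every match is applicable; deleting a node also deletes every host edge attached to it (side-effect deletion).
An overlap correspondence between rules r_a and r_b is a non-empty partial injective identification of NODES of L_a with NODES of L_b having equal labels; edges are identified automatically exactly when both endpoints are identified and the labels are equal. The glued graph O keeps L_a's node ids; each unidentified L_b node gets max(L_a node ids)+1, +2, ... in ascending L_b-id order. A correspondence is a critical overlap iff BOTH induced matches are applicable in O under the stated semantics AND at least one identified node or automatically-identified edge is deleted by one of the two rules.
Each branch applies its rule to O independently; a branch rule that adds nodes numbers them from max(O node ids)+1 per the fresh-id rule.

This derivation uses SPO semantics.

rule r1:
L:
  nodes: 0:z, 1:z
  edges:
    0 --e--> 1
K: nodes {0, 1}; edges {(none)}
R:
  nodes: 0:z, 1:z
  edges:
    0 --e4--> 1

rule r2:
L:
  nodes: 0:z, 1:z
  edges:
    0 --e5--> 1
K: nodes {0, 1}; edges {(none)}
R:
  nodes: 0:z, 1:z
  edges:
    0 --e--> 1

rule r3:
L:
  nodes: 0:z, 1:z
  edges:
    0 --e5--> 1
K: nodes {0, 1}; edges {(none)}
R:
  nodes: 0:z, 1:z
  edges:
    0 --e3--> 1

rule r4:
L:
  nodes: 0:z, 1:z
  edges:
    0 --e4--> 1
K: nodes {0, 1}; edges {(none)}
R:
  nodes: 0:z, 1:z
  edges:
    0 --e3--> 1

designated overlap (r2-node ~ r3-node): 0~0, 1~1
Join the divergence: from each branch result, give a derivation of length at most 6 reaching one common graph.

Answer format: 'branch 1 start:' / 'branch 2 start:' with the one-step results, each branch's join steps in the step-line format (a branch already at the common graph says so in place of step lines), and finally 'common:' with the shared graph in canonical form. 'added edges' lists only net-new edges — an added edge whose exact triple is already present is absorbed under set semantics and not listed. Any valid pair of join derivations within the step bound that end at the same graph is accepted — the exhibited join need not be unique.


branch 1 start:
nodes: 0:z, 1:z
edges: (0,1,e)
branch 2 start:
nodes: 0:z, 1:z
edges: (0,1,e3)
branch 1 step 1: rule r1; match: 0->0, 1->1; deleted nodes (none); deleted edges (0,1,e); added nodes (none); added edges (0,1,e4); result: nodes: 0:z, 1:z edges: (0,1,e4)
branch 1 step 2: rule r4; match: 0->0, 1->1; deleted nodes (none); deleted edges (0,1,e4); added nodes (none); added edges (0,1,e3); result: nodes: 0:z, 1:z edges: (0,1,e3)
branch 2: already at the common graph (0 steps)
common:
nodes: 0:z, 1:z
edges: (0,1,e3)


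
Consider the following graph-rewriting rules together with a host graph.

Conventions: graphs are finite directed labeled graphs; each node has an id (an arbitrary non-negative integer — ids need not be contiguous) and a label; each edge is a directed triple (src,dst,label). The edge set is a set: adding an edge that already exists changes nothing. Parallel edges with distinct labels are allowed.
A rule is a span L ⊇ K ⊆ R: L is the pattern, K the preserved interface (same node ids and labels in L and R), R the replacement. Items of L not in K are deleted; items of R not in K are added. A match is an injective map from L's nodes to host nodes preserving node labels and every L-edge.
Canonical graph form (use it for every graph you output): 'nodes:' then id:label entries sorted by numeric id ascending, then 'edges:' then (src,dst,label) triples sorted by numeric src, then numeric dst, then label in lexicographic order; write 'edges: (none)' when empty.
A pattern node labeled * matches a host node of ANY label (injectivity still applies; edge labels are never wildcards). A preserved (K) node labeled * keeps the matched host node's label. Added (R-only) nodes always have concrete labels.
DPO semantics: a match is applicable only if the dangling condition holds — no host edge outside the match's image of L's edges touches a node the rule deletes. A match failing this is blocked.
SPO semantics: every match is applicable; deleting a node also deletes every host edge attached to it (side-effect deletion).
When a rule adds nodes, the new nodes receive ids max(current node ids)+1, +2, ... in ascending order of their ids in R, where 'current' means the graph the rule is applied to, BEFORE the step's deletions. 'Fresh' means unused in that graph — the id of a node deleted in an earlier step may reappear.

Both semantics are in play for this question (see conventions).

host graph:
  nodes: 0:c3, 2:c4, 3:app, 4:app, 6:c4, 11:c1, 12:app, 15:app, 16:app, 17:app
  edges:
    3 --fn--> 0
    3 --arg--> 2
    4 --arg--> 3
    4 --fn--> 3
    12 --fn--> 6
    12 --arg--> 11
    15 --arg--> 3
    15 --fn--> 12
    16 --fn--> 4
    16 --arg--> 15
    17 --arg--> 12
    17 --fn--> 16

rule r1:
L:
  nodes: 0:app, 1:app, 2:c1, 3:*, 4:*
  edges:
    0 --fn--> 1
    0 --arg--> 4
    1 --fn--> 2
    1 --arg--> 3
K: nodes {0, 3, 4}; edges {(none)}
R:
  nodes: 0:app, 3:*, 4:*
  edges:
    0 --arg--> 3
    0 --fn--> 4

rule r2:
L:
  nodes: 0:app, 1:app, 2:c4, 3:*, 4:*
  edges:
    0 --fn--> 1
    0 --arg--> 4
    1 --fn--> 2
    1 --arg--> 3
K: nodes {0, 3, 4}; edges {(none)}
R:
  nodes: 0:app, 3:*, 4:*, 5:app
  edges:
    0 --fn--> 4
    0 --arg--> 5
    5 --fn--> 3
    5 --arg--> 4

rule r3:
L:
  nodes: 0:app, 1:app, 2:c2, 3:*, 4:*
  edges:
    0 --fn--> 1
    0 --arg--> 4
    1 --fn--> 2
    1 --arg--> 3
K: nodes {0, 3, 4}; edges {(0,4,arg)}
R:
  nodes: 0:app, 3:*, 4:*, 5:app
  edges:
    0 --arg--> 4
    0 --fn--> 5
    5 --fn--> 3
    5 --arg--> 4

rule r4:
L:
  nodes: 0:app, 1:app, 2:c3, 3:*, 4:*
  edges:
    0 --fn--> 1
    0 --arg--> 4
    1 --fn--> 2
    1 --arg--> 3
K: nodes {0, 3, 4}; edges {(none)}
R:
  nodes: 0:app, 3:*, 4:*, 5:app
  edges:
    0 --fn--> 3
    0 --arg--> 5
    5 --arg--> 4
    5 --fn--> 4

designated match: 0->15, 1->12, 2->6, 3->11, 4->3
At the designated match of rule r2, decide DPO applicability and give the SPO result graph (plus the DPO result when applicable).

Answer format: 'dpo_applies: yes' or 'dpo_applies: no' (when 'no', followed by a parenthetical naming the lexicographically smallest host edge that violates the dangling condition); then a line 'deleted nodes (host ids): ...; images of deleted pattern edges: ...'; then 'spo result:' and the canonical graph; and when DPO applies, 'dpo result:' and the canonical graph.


dpo_applies: no
(the rule deletes node 12, which keeps host edge (17,12,arg) outside the match image — the dangling condition fails, DPO blocks; SPO proceeds and side-deletes such edges)
deleted nodes (host ids): 6, 12; images of deleted pattern edges: (12,6,fn); (12,11,arg); (15,3,arg); (15,12,fn)
spo result:
nodes: 0:c3, 2:c4, 3:app, 4:app, 11:c1, 15:app, 16:app, 17:app, 18:app
edges: (3,0,fn); (3,2,arg); (4,3,arg); (4,3,fn); (15,3,fn); (15,18,arg); (16,4,fn); (16,15,arg); (17,16,fn); (18,3,arg); (18,11,fn)


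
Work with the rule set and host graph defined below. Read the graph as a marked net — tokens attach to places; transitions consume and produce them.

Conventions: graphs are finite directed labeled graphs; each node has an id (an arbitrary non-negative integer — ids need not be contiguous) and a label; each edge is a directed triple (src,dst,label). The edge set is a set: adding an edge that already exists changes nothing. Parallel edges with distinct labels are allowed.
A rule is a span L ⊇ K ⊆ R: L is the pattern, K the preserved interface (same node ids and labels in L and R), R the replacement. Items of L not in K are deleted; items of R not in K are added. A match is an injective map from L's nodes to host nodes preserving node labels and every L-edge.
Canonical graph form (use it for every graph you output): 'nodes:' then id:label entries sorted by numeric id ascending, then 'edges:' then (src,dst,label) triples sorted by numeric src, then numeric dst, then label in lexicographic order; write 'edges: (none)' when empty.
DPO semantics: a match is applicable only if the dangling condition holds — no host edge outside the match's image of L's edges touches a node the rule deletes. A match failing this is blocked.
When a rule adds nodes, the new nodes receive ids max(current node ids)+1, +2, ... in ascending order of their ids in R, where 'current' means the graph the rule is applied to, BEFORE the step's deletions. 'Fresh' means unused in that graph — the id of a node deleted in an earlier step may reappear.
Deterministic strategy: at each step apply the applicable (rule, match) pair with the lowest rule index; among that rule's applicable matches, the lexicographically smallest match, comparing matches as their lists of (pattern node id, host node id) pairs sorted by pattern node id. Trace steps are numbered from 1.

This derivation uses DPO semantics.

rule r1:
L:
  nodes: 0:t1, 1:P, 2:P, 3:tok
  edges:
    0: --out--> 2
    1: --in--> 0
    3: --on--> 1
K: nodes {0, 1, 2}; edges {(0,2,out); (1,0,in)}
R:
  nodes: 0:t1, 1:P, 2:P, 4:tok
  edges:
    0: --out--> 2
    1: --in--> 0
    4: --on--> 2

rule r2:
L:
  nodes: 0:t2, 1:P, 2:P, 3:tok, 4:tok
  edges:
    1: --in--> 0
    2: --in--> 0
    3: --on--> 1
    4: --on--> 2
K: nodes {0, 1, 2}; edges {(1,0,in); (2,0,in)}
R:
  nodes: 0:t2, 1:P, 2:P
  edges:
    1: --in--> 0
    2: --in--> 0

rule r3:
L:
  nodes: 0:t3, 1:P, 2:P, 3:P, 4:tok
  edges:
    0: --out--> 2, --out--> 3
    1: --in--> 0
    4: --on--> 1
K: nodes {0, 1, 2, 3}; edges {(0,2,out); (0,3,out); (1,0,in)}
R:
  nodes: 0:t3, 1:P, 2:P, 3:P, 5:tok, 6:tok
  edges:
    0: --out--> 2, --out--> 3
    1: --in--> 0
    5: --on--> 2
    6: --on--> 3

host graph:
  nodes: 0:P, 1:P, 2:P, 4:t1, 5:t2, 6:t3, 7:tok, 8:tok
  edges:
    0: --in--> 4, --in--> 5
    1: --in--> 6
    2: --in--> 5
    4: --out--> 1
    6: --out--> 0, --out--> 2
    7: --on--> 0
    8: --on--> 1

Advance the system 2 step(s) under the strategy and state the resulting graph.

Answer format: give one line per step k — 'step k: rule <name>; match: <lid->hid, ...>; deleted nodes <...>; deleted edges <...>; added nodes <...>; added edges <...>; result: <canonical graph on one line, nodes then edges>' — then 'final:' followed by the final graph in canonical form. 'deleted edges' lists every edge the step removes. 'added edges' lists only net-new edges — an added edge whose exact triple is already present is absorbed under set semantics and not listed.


step 1: rule r1; match: 0->4, 1->0, 2->1, 3->7; deleted nodes 7; deleted edges (7,0,on); added nodes 9; added edges (9,1,on); result: nodes: 0:P, 1:P, 2:P, 4:t1, 5:t2, 6:t3, 8:tok, 9:tok edges: (0,4,in); (0,5,in); (1,6,in); (2,5,in); (4,1,out); (6,0,out); (6,2,out); (8,1,on); (9,1,on)
step 2: rule r3; match: 0->6, 1->1, 2->0, 3->2, 4->8; deleted nodes 8; deleted edges (8,1,on); added nodes 10, 11; added edges (10,0,on); (11,2,on); result: nodes: 0:P, 1:P, 2:P, 4:t1, 5:t2, 6:t3, 9:tok, 10:tok, 11:tok edges: (0,4,in); (0,5,in); (1,6,in); (2,5,in); (4,1,out); (6,0,out); (6,2,out); (9,1,on); (10,0,on); (11,2,on)
final:
nodes: 0:P, 1:P, 2:P, 4:t1, 5:t2, 6:t3, 9:tok, 10:tok, 11:tok
edges: (0,4,in); (0,5,in); (1,6,in); (2,5,in); (4,1,out); (6,0,out); (6,2,out); (9,1,on); (10,0,on); (11,2,on)


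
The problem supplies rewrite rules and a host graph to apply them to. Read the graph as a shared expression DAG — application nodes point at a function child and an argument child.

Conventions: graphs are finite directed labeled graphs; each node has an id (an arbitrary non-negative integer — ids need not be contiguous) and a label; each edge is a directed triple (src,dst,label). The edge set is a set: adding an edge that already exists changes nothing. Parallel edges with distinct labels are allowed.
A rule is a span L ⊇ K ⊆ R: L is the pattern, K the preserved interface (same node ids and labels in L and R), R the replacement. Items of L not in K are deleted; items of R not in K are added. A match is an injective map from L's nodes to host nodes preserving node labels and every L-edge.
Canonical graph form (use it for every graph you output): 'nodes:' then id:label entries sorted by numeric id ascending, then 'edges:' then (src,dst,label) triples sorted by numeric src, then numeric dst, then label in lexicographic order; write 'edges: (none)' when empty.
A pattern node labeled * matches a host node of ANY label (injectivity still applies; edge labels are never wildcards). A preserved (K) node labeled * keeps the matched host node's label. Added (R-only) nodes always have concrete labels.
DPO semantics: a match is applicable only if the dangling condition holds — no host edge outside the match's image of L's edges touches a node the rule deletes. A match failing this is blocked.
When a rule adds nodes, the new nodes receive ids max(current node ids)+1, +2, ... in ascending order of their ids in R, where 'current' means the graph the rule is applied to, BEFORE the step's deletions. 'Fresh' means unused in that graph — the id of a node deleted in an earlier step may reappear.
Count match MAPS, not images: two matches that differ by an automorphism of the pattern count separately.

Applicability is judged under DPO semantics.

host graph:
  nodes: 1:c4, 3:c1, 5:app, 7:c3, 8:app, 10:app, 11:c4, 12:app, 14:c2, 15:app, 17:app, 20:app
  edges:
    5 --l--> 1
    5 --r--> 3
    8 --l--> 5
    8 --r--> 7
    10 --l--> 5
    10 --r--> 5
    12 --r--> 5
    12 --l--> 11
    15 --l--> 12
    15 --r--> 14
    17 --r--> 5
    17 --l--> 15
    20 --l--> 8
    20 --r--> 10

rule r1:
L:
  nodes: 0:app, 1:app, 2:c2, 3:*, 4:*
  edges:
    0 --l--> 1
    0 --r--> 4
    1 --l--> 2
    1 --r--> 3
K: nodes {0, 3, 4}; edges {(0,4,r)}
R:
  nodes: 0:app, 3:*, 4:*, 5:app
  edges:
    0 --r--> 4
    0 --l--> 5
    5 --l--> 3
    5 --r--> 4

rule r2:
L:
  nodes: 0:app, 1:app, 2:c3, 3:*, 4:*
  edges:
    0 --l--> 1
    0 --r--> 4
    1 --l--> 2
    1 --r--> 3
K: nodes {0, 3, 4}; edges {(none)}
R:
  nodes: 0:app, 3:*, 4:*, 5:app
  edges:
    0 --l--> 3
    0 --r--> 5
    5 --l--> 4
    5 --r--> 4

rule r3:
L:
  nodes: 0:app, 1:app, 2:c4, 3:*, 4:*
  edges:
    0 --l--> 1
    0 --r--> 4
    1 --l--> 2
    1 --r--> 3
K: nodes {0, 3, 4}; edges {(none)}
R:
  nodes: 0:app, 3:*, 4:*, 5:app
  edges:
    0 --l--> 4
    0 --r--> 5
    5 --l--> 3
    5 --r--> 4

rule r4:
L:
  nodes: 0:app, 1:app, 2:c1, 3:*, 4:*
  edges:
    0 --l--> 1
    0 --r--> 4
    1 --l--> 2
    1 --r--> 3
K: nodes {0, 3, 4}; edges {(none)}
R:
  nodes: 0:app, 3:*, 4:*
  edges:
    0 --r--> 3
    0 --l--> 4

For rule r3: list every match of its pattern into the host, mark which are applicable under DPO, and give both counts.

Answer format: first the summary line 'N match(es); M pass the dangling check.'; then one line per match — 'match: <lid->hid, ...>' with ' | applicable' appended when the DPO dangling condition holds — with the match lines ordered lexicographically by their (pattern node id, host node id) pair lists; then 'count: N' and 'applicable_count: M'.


2 match(es); 1 pass the dangling check.
match: 0->8, 1->5, 2->1, 3->3, 4->7
match: 0->15, 1->12, 2->11, 3->5, 4->14 | applicable
count: 2
applicable_count: 1
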